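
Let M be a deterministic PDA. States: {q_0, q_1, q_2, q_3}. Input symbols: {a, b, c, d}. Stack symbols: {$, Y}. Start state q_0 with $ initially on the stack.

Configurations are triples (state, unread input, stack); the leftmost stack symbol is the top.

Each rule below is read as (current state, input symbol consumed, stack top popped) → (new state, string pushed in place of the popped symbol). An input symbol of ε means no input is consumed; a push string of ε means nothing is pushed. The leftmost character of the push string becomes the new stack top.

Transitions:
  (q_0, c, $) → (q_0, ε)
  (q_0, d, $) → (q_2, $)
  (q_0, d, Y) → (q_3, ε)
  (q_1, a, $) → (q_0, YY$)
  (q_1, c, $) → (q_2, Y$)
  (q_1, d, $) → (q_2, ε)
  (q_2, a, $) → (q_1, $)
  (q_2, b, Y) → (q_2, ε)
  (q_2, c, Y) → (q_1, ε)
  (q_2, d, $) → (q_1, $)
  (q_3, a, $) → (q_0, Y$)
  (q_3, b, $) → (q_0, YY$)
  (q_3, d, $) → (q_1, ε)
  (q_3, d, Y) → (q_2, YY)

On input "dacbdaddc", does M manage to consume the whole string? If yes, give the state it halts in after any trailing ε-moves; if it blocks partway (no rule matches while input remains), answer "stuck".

(q_0, dacbdaddc, $)
  read d, top $: go to q_2, push $ → (q_2, acbdaddc, $)
  read a, top $: go to q_1, push $ → (q_1, cbdaddc, $)
  read c, top $: go to q_2, push Y$ → (q_2, bdaddc, Y$)
  read b, top Y: go to q_2, push ε → (q_2, daddc, $)
  read d, top $: go to q_1, push $ → (q_1, addc, $)
  read a, top $: go to q_0, push YY$ → (q_0, ddc, YY$)
  read d, top Y: go to q_3, push ε → (q_3, dc, Y$)
  read d, top Y: go to q_2, push YY → (q_2, c, YY$)
  read c, top Y: go to q_1, push ε → (q_1, ε, Y$)
All input consumed; M is in state q_1.

q_1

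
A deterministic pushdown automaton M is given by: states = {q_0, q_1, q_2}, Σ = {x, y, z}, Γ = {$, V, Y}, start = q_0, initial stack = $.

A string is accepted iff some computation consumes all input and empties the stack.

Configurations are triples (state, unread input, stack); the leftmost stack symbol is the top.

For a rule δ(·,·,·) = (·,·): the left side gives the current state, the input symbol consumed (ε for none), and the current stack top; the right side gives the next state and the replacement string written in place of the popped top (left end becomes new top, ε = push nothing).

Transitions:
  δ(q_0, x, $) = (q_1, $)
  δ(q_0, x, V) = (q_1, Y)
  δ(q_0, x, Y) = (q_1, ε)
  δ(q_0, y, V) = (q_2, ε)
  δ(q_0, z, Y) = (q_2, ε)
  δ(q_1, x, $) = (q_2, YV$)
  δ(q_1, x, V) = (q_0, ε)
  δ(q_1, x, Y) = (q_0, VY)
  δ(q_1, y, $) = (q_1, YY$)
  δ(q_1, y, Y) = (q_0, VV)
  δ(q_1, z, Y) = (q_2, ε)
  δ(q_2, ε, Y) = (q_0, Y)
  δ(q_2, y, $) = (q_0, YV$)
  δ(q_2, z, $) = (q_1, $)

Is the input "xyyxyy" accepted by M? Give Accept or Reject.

(q_0, xyyxyy, $) ⊢ (q_1, yyxyy, $) ⊢ (q_1, yxyy, YY$) ⊢ (q_0, xyy, VVY$) ⊢ (q_1, yy, YVY$) ⊢ (q_0, y, VVVY$) ⊢ (q_2, ε, VVY$)
All input consumed; stack is VVY$, not empty, and no further ε-move applies.

Reject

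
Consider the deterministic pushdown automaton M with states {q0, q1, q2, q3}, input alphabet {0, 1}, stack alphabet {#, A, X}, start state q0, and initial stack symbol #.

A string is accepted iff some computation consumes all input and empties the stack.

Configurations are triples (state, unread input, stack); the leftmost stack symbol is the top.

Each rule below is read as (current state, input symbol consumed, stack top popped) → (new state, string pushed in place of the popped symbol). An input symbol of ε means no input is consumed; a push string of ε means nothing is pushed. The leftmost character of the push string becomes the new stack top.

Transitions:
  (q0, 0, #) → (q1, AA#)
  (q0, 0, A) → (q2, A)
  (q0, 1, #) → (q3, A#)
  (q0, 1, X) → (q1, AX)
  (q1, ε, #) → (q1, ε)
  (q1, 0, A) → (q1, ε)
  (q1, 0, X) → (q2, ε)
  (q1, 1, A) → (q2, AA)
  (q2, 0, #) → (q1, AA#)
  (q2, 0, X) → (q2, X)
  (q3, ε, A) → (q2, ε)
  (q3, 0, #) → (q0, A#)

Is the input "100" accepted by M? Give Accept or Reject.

(q0, 100, #)
  read 1, top #: go to q3, push A# → (q3, 00, A#)
  ε-move, top A: go to q2, push ε → (q2, 00, #)
  read 0, top #: go to q1, push AA# → (q1, 0, AA#)
  read 0, top A: go to q1, push ε → (q1, ε, A#)
All input consumed; stack is A#, not empty, and no further ε-move applies.

Reject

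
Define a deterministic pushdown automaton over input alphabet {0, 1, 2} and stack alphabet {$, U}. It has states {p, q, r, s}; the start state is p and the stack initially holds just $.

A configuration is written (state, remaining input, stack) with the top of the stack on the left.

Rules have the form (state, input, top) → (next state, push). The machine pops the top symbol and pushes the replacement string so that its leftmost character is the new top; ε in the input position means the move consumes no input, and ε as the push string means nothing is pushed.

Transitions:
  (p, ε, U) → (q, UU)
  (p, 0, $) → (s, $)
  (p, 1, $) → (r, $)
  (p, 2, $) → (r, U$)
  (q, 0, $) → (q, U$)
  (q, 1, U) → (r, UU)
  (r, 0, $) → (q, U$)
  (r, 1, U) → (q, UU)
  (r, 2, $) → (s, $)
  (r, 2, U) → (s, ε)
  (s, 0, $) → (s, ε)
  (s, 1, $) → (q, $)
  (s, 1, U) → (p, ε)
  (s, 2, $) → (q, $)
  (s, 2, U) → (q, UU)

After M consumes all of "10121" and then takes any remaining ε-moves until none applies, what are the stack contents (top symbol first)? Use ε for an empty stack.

(p, 10121, $) ⊢ (r, 0121, $) ⊢ (q, 121, U$) ⊢ (r, 21, UU$) ⊢ (s, 1, U$) ⊢ (p, ε, $)
All input consumed in state p with stack $.

$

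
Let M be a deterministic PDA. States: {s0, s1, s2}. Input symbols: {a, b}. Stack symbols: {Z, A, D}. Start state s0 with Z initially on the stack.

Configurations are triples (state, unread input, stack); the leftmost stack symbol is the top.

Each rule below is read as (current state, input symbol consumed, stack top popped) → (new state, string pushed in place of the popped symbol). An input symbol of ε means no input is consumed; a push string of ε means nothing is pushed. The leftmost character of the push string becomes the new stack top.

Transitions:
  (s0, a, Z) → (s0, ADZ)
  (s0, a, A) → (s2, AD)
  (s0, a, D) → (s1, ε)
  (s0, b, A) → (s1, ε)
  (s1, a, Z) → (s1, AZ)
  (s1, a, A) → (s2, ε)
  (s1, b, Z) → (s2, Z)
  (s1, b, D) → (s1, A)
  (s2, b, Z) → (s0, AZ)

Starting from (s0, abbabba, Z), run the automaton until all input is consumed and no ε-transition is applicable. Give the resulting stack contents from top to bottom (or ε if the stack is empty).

AZ

(s0, abbabba, Z)
  read a, top Z: go to s0, push ADZ → (s0, bbabba, ADZ)
  read b, top A: go to s1, push ε → (s1, babba, DZ)
  read b, top D: go to s1, push A → (s1, abba, AZ)
  read a, top A: go to s2, push ε → (s2, bba, Z)
  read b, top Z: go to s0, push AZ → (s0, ba, AZ)
  read b, top A: go to s1, push ε → (s1, a, Z)
  read a, top Z: go to s1, push AZ → (s1, ε, AZ)
All input consumed in state s1 with stack AZ.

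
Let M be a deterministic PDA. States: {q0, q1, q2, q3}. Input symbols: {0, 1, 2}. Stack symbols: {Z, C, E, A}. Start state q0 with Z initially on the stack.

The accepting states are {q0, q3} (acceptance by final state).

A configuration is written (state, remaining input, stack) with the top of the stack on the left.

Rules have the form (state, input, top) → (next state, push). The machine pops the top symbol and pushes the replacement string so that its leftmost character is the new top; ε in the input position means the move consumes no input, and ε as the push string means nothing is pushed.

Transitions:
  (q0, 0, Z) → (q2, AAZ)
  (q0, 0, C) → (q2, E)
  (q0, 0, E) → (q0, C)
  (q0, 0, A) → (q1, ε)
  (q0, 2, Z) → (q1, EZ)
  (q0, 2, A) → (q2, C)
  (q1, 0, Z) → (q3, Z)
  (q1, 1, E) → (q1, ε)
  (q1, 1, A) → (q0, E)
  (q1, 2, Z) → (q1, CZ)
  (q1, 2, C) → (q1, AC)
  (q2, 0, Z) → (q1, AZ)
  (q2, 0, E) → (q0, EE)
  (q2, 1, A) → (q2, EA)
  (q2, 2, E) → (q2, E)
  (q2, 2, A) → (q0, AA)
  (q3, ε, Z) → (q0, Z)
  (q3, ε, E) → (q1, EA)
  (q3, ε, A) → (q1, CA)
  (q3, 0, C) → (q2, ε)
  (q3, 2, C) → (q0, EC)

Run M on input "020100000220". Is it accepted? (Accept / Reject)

(q0, 020100000220, Z)
  read 0, top Z: go to q2, push AAZ → (q2, 20100000220, AAZ)
  read 2, top A: go to q0, push AA → (q0, 0100000220, AAAZ)
  read 0, top A: go to q1, push ε → (q1, 100000220, AAZ)
  read 1, top A: go to q0, push E → (q0, 00000220, EAZ)
  read 0, top E: go to q0, push C → (q0, 0000220, CAZ)
  read 0, top C: go to q2, push E → (q2, 000220, EAZ)
  read 0, top E: go to q0, push EE → (q0, 00220, EEAZ)
  read 0, top E: go to q0, push C → (q0, 0220, CEAZ)
  read 0, top C: go to q2, push E → (q2, 220, EEAZ)
  read 2, top E: go to q2, push E → (q2, 20, EEAZ)
  read 2, top E: go to q2, push E → (q2, 0, EEAZ)
  read 0, top E: go to q0, push EE → (q0, ε, EEEAZ)
All input consumed; state q0 ∈ F.

Accept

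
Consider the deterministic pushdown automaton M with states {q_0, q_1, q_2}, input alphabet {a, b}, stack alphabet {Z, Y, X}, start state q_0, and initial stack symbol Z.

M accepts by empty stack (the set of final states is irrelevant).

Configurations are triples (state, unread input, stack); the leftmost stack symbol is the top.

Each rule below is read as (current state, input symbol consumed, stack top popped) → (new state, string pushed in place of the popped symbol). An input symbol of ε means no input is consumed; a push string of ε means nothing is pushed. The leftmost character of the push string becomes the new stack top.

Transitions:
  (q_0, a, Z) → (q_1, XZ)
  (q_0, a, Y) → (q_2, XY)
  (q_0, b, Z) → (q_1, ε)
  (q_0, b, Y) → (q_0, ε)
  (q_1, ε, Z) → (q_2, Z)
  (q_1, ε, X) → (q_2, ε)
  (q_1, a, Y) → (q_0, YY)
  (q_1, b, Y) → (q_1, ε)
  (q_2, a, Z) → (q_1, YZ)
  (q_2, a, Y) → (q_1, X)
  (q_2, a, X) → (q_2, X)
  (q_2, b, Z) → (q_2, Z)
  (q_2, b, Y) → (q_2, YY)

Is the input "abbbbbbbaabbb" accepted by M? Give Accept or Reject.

Accept

(q_0, abbbbbbbaabbb, Z) ⊢ (q_1, bbbbbbbaabbb, XZ) ⊢ (q_2, bbbbbbbaabbb, Z) ⊢ (q_2, bbbbbbaabbb, Z) ⊢ (q_2, bbbbbaabbb, Z) ⊢ (q_2, bbbbaabbb, Z) ⊢ (q_2, bbbaabbb, Z) ⊢ (q_2, bbaabbb, Z) ⊢ (q_2, baabbb, Z) ⊢ (q_2, aabbb, Z) ⊢ (q_1, abbb, YZ) ⊢ (q_0, bbb, YYZ) ⊢ (q_0, bb, YZ) ⊢ (q_0, b, Z) ⊢ (q_1, ε, ε)
All input consumed and the stack is empty.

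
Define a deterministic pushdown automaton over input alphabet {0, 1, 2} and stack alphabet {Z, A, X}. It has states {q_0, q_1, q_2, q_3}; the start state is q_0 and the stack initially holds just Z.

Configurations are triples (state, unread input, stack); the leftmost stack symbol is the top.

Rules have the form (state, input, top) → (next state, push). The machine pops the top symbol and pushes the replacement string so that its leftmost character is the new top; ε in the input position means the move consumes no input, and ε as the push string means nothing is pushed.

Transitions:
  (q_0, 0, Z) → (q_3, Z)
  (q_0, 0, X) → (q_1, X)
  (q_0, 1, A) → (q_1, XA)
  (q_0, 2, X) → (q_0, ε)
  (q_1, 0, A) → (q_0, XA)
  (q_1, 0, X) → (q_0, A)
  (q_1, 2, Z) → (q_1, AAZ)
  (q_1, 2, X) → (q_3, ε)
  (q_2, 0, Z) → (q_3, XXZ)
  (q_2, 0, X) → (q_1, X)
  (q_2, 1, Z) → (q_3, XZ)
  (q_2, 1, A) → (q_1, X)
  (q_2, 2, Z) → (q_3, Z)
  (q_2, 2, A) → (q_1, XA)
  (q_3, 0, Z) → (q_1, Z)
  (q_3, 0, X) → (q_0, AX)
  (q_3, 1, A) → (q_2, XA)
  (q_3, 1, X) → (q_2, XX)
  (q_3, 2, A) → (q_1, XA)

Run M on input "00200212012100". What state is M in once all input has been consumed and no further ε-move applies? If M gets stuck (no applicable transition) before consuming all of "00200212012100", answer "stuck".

(q_0, 00200212012100, Z)
  read 0, top Z: go to q_3, push Z → (q_3, 0200212012100, Z)
  read 0, top Z: go to q_1, push Z → (q_1, 200212012100, Z)
  read 2, top Z: go to q_1, push AAZ → (q_1, 00212012100, AAZ)
  read 0, top A: go to q_0, push XA → (q_0, 0212012100, XAAZ)
  read 0, top X: go to q_1, push X → (q_1, 212012100, XAAZ)
  read 2, top X: go to q_3, push ε → (q_3, 12012100, AAZ)
  read 1, top A: go to q_2, push XA → (q_2, 2012100, XAAZ)
No transition for (q_2, 2, top X); M blocks with input 2012100 remaining.

stuck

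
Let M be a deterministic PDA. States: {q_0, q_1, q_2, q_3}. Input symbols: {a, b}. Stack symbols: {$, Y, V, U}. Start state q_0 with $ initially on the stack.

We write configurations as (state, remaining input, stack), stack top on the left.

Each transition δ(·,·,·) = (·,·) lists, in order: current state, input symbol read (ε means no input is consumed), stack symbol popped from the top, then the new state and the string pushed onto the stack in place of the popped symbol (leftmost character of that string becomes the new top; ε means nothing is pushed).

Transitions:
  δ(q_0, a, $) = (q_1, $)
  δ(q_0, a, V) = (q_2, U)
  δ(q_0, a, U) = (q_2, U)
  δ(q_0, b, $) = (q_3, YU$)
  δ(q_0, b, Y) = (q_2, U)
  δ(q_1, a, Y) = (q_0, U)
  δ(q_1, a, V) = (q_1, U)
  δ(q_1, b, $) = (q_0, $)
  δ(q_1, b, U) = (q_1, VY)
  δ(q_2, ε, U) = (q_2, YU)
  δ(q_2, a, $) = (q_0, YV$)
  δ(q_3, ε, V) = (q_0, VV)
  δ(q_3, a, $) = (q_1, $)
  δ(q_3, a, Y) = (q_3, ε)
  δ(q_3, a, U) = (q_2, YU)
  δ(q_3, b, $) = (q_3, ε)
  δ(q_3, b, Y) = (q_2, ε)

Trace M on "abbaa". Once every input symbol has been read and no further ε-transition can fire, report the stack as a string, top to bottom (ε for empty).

(q_0, abbaa, $)
  read a, top $: go to q_1, push $ → (q_1, bbaa, $)
  read b, top $: go to q_0, push $ → (q_0, baa, $)
  read b, top $: go to q_3, push YU$ → (q_3, aa, YU$)
  read a, top Y: go to q_3, push ε → (q_3, a, U$)
  read a, top U: go to q_2, push YU → (q_2, ε, YU$)
All input consumed in state q_2 with stack YU$.

YU$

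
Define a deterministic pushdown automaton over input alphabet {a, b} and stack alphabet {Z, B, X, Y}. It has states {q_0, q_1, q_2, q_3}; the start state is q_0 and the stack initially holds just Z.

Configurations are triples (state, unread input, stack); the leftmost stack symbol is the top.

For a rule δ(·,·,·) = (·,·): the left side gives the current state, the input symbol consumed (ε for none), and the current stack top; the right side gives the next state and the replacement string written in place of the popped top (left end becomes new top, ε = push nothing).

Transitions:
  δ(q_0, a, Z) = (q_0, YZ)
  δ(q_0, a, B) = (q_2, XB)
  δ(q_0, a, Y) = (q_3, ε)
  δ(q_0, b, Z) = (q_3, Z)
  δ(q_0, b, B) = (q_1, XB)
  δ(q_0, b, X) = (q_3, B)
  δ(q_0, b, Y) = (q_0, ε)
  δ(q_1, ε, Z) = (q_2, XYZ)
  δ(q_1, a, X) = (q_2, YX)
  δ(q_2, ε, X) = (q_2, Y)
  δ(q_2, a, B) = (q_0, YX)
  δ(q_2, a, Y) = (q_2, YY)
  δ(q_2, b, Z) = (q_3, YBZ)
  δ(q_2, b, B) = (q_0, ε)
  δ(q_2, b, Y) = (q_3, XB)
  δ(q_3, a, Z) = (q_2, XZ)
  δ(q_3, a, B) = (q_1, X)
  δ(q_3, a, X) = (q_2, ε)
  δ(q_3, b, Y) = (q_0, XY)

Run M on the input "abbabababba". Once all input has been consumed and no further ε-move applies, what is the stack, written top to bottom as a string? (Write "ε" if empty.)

(q_0, abbabababba, Z)
  read a, top Z: go to q_0, push YZ → (q_0, bbabababba, YZ)
  read b, top Y: go to q_0, push ε → (q_0, babababba, Z)
  read b, top Z: go to q_3, push Z → (q_3, abababba, Z)
  read a, top Z: go to q_2, push XZ → (q_2, bababba, XZ)
  ε-move, top X: go to q_2, push Y → (q_2, bababba, YZ)
  read b, top Y: go to q_3, push XB → (q_3, ababba, XBZ)
  read a, top X: go to q_2, push ε → (q_2, babba, BZ)
  read b, top B: go to q_0, push ε → (q_0, abba, Z)
  read a, top Z: go to q_0, push YZ → (q_0, bba, YZ)
  read b, top Y: go to q_0, push ε → (q_0, ba, Z)
  read b, top Z: go to q_3, push Z → (q_3, a, Z)
  read a, top Z: go to q_2, push XZ → (q_2, ε, XZ)
  ε-move, top X: go to q_2, push Y → (q_2, ε, YZ)
All input consumed in state q_2 with stack YZ.

YZ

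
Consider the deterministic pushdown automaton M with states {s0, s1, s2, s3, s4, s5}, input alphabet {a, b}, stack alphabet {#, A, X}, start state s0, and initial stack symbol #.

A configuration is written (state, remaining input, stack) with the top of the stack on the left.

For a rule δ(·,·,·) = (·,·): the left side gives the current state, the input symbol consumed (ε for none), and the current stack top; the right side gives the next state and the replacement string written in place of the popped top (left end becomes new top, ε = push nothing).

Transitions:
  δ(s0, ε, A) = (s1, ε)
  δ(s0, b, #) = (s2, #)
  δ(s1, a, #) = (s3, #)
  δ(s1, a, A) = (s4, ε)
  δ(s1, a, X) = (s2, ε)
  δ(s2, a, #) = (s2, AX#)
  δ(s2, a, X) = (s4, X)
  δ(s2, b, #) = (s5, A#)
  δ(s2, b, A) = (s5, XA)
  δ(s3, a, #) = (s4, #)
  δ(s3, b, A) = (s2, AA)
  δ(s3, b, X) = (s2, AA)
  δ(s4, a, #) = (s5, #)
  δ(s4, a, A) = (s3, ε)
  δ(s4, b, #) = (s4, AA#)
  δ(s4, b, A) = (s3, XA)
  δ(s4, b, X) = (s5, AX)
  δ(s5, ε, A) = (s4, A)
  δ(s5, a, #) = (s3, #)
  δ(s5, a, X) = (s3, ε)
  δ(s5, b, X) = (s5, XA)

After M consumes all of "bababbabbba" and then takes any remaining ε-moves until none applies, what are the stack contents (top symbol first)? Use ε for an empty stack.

AAAAX#

(s0, bababbabbba, #)
  read b, top #: go to s2, push # → (s2, ababbabbba, #)
  read a, top #: go to s2, push AX# → (s2, babbabbba, AX#)
  read b, top A: go to s5, push XA → (s5, abbabbba, XAX#)
  read a, top X: go to s3, push ε → (s3, bbabbba, AX#)
  read b, top A: go to s2, push AA → (s2, babbba, AAX#)
  read b, top A: go to s5, push XA → (s5, abbba, XAAX#)
  read a, top X: go to s3, push ε → (s3, bbba, AAX#)
  read b, top A: go to s2, push AA → (s2, bba, AAAX#)
  read b, top A: go to s5, push XA → (s5, ba, XAAAX#)
  read b, top X: go to s5, push XA → (s5, a, XAAAAX#)
  read a, top X: go to s3, push ε → (s3, ε, AAAAX#)
All input consumed in state s3 with stack AAAAX#.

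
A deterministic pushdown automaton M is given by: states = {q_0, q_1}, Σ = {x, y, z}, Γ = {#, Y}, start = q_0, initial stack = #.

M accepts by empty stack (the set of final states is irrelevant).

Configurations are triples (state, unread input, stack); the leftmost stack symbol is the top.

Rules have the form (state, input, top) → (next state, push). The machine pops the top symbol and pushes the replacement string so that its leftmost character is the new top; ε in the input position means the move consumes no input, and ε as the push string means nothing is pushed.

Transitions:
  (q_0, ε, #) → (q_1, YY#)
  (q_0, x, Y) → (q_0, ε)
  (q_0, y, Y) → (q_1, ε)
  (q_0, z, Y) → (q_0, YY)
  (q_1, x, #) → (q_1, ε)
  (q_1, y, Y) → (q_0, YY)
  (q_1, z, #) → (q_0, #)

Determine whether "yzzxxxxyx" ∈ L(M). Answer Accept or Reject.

Accept

(q_0, yzzxxxxyx, #) ⊢ (q_1, yzzxxxxyx, YY#) ⊢ (q_0, zzxxxxyx, YYY#) ⊢ (q_0, zxxxxyx, YYYY#) ⊢ (q_0, xxxxyx, YYYYY#) ⊢ (q_0, xxxyx, YYYY#) ⊢ (q_0, xxyx, YYY#) ⊢ (q_0, xyx, YY#) ⊢ (q_0, yx, Y#) ⊢ (q_1, x, #) ⊢ (q_1, ε, ε)
All input consumed and the stack is empty.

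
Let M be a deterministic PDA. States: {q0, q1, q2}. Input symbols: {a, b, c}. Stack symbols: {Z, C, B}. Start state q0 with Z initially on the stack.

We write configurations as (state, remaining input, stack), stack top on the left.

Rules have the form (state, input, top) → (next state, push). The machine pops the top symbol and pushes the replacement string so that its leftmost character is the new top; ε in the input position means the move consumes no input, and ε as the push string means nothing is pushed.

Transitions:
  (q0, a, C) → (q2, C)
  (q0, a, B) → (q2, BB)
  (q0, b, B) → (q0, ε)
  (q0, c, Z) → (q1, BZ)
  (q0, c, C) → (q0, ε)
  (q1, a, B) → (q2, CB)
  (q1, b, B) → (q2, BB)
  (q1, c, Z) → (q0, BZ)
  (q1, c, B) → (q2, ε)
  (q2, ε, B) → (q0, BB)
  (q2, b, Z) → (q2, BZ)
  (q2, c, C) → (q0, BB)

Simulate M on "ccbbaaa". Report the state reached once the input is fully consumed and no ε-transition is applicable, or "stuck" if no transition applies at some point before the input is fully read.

q0

(q0, ccbbaaa, Z)
  read c, top Z: go to q1, push BZ → (q1, cbbaaa, BZ)
  read c, top B: go to q2, push ε → (q2, bbaaa, Z)
  read b, top Z: go to q2, push BZ → (q2, baaa, BZ)
  ε-move, top B: go to q0, push BB → (q0, baaa, BBZ)
  read b, top B: go to q0, push ε → (q0, aaa, BZ)
  read a, top B: go to q2, push BB → (q2, aa, BBZ)
  ε-move, top B: go to q0, push BB → (q0, aa, BBBZ)
  read a, top B: go to q2, push BB → (q2, a, BBBBZ)
  ε-move, top B: go to q0, push BB → (q0, a, BBBBBZ)
  read a, top B: go to q2, push BB → (q2, ε, BBBBBBZ)
  ε-move, top B: go to q0, push BB → (q0, ε, BBBBBBBZ)
All input consumed; M is in state q0.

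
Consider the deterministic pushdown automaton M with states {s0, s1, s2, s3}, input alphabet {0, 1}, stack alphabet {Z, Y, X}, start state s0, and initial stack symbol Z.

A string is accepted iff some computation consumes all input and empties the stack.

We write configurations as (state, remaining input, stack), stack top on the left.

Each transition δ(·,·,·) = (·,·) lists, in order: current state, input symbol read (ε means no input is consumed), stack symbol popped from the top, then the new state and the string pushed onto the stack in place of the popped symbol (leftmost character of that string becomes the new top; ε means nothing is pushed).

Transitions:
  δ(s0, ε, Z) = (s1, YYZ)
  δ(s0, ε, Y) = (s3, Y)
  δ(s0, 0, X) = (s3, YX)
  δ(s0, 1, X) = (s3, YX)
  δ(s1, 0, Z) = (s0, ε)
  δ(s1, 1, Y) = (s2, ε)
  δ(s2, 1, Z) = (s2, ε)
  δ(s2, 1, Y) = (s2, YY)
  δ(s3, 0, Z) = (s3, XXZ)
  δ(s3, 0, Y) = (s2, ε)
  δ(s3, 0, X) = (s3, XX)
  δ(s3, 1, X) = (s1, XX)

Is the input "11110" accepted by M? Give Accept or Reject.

(s0, 11110, Z)
  ε-move, top Z: go to s1, push YYZ → (s1, 11110, YYZ)
  read 1, top Y: go to s2, push ε → (s2, 1110, YZ)
  read 1, top Y: go to s2, push YY → (s2, 110, YYZ)
  read 1, top Y: go to s2, push YY → (s2, 10, YYYZ)
  read 1, top Y: go to s2, push YY → (s2, 0, YYYYZ)
No transition applies at (s2, 0, YYYYZ); input not fully consumed.

Reject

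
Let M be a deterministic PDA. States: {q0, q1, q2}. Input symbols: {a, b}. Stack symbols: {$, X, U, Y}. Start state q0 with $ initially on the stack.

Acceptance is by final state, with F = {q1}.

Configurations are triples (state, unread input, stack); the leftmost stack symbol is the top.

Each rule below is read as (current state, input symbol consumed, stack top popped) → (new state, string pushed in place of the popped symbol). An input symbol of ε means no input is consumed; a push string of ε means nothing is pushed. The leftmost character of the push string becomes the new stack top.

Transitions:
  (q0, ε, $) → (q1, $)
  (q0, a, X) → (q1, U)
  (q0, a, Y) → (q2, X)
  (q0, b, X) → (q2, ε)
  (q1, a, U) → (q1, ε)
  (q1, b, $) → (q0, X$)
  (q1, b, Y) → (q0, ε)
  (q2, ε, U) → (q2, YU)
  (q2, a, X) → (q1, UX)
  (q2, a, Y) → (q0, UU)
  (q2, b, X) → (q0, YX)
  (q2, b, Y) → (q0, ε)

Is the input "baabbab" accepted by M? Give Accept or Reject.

(q0, baabbab, $)
  ε-move, top $: go to q1, push $ → (q1, baabbab, $)
  read b, top $: go to q0, push X$ → (q0, aabbab, X$)
  read a, top X: go to q1, push U → (q1, abbab, U$)
  read a, top U: go to q1, push ε → (q1, bbab, $)
  read b, top $: go to q0, push X$ → (q0, bab, X$)
  read b, top X: go to q2, push ε → (q2, ab, $)
No transition applies at (q2, ab, $); input not fully consumed.

Reject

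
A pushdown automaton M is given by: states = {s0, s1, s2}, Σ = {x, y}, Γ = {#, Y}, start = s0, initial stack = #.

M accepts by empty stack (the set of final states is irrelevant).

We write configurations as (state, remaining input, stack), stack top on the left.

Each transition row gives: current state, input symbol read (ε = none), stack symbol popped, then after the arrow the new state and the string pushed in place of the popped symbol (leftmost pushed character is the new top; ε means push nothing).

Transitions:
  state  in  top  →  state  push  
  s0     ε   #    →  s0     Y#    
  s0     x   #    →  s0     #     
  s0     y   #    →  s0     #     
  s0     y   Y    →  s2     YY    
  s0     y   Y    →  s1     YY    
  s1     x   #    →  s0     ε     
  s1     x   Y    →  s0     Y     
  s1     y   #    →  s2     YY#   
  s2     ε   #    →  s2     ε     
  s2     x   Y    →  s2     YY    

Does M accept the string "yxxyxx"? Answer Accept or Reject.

Reject

No computation consumes all input and empties the stack.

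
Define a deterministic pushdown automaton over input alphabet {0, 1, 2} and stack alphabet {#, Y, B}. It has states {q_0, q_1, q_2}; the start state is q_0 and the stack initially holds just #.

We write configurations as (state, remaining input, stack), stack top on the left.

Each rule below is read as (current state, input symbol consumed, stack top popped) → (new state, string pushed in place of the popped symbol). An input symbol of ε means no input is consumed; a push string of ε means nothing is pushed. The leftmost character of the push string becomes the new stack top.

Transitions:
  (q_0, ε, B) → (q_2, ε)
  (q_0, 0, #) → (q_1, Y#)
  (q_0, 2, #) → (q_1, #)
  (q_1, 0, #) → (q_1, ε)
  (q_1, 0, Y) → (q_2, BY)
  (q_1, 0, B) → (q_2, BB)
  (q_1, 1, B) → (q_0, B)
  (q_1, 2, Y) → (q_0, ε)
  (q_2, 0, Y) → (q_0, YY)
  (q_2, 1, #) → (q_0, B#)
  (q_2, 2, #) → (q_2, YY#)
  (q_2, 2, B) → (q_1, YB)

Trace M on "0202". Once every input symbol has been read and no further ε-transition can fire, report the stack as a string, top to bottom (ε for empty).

#

(q_0, 0202, #)
  read 0, top #: go to q_1, push Y# → (q_1, 202, Y#)
  read 2, top Y: go to q_0, push ε → (q_0, 02, #)
  read 0, top #: go to q_1, push Y# → (q_1, 2, Y#)
  read 2, top Y: go to q_0, push ε → (q_0, ε, #)
All input consumed in state q_0 with stack #.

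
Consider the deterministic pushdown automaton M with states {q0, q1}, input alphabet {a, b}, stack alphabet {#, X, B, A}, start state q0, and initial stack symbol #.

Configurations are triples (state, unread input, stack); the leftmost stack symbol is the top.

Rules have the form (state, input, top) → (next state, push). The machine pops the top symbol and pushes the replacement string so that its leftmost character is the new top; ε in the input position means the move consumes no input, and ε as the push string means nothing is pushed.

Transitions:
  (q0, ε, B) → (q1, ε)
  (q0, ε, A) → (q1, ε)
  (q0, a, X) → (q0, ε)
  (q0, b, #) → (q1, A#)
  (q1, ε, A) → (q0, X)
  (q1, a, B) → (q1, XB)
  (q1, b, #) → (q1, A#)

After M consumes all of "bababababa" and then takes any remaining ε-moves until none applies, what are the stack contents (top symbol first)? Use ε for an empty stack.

#

(q0, bababababa, #)
  read b, top #: go to q1, push A# → (q1, ababababa, A#)
  ε-move, top A: go to q0, push X → (q0, ababababa, X#)
  read a, top X: go to q0, push ε → (q0, babababa, #)
  read b, top #: go to q1, push A# → (q1, abababa, A#)
  ε-move, top A: go to q0, push X → (q0, abababa, X#)
  read a, top X: go to q0, push ε → (q0, bababa, #)
  read b, top #: go to q1, push A# → (q1, ababa, A#)
  ε-move, top A: go to q0, push X → (q0, ababa, X#)
  read a, top X: go to q0, push ε → (q0, baba, #)
  read b, top #: go to q1, push A# → (q1, aba, A#)
  ε-move, top A: go to q0, push X → (q0, aba, X#)
  read a, top X: go to q0, push ε → (q0, ba, #)
  read b, top #: go to q1, push A# → (q1, a, A#)
  ε-move, top A: go to q0, push X → (q0, a, X#)
  read a, top X: go to q0, push ε → (q0, ε, #)
All input consumed in state q0 with stack #.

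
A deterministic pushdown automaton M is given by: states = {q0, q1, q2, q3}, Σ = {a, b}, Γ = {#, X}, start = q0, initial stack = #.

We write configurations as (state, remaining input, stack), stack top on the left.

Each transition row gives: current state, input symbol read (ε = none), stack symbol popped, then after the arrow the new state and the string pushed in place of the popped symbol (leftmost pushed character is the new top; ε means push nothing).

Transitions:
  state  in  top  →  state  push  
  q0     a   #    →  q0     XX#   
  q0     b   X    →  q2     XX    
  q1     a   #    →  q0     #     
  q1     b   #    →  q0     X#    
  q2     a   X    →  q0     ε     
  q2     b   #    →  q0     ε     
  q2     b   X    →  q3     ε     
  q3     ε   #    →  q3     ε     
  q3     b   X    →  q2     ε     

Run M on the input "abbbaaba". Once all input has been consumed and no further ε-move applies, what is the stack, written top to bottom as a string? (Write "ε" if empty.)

XX#

(q0, abbbaaba, #) ⊢ (q0, bbbaaba, XX#) ⊢ (q2, bbaaba, XXX#) ⊢ (q3, baaba, XX#) ⊢ (q2, aaba, X#) ⊢ (q0, aba, #) ⊢ (q0, ba, XX#) ⊢ (q2, a, XXX#) ⊢ (q0, ε, XX#)
All input consumed in state q0 with stack XX#.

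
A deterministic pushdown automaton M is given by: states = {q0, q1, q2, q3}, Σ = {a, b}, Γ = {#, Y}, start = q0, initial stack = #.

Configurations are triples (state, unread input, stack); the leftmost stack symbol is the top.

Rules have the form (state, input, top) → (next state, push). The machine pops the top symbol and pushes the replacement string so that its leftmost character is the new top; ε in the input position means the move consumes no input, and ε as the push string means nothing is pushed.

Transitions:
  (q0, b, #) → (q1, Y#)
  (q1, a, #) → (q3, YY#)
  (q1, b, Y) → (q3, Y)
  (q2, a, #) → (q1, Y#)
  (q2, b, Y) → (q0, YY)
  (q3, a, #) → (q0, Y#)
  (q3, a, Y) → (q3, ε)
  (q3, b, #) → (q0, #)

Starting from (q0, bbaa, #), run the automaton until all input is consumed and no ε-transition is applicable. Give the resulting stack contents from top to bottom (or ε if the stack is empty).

(q0, bbaa, #)
  read b, top #: go to q1, push Y# → (q1, baa, Y#)
  read b, top Y: go to q3, push Y → (q3, aa, Y#)
  read a, top Y: go to q3, push ε → (q3, a, #)
  read a, top #: go to q0, push Y# → (q0, ε, Y#)
All input consumed in state q0 with stack Y#.

Y#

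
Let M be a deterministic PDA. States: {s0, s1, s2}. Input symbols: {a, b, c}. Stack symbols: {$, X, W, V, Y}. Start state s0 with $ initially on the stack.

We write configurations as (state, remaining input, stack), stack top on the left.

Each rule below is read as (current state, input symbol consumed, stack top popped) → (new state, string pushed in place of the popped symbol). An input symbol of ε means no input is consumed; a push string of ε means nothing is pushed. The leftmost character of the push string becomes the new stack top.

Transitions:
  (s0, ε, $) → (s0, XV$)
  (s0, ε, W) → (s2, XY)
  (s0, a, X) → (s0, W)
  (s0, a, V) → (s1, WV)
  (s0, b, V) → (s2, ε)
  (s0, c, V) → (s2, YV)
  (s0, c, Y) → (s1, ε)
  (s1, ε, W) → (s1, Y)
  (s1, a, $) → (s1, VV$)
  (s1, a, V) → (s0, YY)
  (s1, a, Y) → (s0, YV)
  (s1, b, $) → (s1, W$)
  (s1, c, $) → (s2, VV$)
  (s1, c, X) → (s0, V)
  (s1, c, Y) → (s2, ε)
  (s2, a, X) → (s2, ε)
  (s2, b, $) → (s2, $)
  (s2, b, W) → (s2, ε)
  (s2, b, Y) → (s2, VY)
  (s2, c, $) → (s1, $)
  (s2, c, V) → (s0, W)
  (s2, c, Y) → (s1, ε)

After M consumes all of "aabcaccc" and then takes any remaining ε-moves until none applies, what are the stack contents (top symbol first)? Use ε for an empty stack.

(s0, aabcaccc, $)
  ε-move, top $: go to s0, push XV$ → (s0, aabcaccc, XV$)
  read a, top X: go to s0, push W → (s0, abcaccc, WV$)
  ε-move, top W: go to s2, push XY → (s2, abcaccc, XYV$)
  read a, top X: go to s2, push ε → (s2, bcaccc, YV$)
  read b, top Y: go to s2, push VY → (s2, caccc, VYV$)
  read c, top V: go to s0, push W → (s0, accc, WYV$)
  ε-move, top W: go to s2, push XY → (s2, accc, XYYV$)
  read a, top X: go to s2, push ε → (s2, ccc, YYV$)
  read c, top Y: go to s1, push ε → (s1, cc, YV$)
  read c, top Y: go to s2, push ε → (s2, c, V$)
  read c, top V: go to s0, push W → (s0, ε, W$)
  ε-move, top W: go to s2, push XY → (s2, ε, XY$)
All input consumed in state s2 with stack XY$.

XY$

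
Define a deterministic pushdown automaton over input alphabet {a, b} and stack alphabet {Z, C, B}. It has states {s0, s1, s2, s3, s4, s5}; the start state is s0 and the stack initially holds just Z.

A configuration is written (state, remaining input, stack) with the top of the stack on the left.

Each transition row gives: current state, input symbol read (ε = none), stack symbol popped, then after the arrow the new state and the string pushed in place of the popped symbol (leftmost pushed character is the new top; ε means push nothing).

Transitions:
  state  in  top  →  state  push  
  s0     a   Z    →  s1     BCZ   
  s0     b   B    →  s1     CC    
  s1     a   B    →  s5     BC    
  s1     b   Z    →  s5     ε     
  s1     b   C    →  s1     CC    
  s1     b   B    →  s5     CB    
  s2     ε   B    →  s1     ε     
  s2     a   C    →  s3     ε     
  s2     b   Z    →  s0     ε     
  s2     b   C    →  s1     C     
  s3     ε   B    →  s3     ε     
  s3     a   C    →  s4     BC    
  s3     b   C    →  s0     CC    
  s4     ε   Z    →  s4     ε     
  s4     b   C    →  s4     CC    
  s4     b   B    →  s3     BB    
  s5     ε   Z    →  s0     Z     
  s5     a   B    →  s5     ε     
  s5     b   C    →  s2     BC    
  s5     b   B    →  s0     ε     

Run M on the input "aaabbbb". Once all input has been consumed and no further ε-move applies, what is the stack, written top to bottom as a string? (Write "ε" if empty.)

CCCCCZ

(s0, aaabbbb, Z)
  read a, top Z: go to s1, push BCZ → (s1, aabbbb, BCZ)
  read a, top B: go to s5, push BC → (s5, abbbb, BCCZ)
  read a, top B: go to s5, push ε → (s5, bbbb, CCZ)
  read b, top C: go to s2, push BC → (s2, bbb, BCCZ)
  ε-move, top B: go to s1, push ε → (s1, bbb, CCZ)
  read b, top C: go to s1, push CC → (s1, bb, CCCZ)
  read b, top C: go to s1, push CC → (s1, b, CCCCZ)
  read b, top C: go to s1, push CC → (s1, ε, CCCCCZ)
All input consumed in state s1 with stack CCCCCZ.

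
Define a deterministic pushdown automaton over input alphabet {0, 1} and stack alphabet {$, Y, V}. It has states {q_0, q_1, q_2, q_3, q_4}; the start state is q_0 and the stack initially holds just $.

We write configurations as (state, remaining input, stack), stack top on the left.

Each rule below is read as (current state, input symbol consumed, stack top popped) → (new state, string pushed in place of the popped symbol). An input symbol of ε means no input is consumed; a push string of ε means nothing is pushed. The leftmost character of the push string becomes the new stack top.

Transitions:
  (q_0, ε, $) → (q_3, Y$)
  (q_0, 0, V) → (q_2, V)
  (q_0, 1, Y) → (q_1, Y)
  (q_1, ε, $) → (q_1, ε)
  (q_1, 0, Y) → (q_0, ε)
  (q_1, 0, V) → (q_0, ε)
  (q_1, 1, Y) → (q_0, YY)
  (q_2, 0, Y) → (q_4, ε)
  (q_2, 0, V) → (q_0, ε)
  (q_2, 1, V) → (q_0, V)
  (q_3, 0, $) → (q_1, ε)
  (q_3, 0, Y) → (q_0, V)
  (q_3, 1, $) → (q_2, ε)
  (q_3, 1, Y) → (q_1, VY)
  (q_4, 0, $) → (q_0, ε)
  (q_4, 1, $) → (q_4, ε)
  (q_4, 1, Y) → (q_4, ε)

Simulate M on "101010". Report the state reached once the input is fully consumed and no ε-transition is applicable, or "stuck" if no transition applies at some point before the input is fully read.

(q_0, 101010, $) ⊢ (q_3, 101010, Y$) ⊢ (q_1, 01010, VY$) ⊢ (q_0, 1010, Y$) ⊢ (q_1, 010, Y$) ⊢ (q_0, 10, $) ⊢ (q_3, 10, Y$) ⊢ (q_1, 0, VY$) ⊢ (q_0, ε, Y$)
All input consumed; M is in state q_0.

q_0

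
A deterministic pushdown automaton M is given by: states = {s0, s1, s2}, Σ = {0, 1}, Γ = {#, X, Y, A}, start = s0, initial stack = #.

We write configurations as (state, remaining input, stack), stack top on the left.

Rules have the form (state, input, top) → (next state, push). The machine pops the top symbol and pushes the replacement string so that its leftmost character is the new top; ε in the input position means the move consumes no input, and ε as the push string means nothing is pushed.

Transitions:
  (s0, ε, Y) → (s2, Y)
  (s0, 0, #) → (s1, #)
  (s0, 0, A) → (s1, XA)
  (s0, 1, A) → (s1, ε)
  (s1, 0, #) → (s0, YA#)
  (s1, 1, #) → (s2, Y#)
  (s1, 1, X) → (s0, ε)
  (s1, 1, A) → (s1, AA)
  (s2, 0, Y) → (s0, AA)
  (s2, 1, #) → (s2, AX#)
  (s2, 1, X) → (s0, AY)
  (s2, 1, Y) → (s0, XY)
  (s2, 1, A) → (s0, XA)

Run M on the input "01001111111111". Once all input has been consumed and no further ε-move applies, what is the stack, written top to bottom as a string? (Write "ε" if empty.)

(s0, 01001111111111, #) ⊢ (s1, 1001111111111, #) ⊢ (s2, 001111111111, Y#) ⊢ (s0, 01111111111, AA#) ⊢ (s1, 1111111111, XAA#) ⊢ (s0, 111111111, AA#) ⊢ (s1, 11111111, A#) ⊢ (s1, 1111111, AA#) ⊢ (s1, 111111, AAA#) ⊢ (s1, 11111, AAAA#) ⊢ (s1, 1111, AAAAA#) ⊢ (s1, 111, AAAAAA#) ⊢ (s1, 11, AAAAAAA#) ⊢ (s1, 1, AAAAAAAA#) ⊢ (s1, ε, AAAAAAAAA#)
All input consumed in state s1 with stack AAAAAAAAA#.

AAAAAAAAA#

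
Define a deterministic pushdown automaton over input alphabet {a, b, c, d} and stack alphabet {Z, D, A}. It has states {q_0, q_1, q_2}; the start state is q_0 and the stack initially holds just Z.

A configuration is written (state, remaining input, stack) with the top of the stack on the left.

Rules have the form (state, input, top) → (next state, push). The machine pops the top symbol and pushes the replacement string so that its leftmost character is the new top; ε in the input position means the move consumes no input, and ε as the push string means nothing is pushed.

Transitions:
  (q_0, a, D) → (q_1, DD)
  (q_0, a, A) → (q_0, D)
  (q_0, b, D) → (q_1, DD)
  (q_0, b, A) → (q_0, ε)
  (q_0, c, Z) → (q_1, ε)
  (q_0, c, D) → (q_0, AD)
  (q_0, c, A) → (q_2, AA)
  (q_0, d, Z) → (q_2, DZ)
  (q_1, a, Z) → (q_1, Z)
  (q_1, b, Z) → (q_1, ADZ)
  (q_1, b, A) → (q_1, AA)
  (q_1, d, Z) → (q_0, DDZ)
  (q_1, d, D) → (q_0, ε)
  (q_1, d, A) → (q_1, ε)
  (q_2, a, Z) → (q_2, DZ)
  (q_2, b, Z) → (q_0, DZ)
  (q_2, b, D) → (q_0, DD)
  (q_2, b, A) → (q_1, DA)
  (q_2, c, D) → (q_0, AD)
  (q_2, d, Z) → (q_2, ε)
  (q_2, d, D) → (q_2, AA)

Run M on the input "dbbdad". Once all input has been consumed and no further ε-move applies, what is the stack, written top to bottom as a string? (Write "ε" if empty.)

DDZ

(q_0, dbbdad, Z)
  read d, top Z: go to q_2, push DZ → (q_2, bbdad, DZ)
  read b, top D: go to q_0, push DD → (q_0, bdad, DDZ)
  read b, top D: go to q_1, push DD → (q_1, dad, DDDZ)
  read d, top D: go to q_0, push ε → (q_0, ad, DDZ)
  read a, top D: go to q_1, push DD → (q_1, d, DDDZ)
  read d, top D: go to q_0, push ε → (q_0, ε, DDZ)
All input consumed in state q_0 with stack DDZ.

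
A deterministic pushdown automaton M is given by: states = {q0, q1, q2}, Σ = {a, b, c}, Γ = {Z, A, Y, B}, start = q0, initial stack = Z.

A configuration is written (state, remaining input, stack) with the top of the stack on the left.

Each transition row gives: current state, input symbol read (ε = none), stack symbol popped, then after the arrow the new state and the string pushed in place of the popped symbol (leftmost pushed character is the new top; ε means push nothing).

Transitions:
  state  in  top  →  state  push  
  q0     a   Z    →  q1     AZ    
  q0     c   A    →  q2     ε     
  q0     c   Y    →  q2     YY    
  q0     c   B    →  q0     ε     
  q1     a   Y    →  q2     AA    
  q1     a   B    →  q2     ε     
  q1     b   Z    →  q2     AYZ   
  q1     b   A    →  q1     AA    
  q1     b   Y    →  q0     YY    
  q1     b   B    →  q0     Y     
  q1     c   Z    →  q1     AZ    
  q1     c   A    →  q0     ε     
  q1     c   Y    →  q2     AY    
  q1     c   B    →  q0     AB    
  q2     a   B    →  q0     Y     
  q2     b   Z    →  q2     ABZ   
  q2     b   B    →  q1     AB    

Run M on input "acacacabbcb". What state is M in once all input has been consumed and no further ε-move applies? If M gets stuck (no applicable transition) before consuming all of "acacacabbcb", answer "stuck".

stuck

(q0, acacacabbcb, Z)
  read a, top Z: go to q1, push AZ → (q1, cacacabbcb, AZ)
  read c, top A: go to q0, push ε → (q0, acacabbcb, Z)
  read a, top Z: go to q1, push AZ → (q1, cacabbcb, AZ)
  read c, top A: go to q0, push ε → (q0, acabbcb, Z)
  read a, top Z: go to q1, push AZ → (q1, cabbcb, AZ)
  read c, top A: go to q0, push ε → (q0, abbcb, Z)
  read a, top Z: go to q1, push AZ → (q1, bbcb, AZ)
  read b, top A: go to q1, push AA → (q1, bcb, AAZ)
  read b, top A: go to q1, push AA → (q1, cb, AAAZ)
  read c, top A: go to q0, push ε → (q0, b, AAZ)
No transition for (q0, b, top A); M blocks with input b remaining.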